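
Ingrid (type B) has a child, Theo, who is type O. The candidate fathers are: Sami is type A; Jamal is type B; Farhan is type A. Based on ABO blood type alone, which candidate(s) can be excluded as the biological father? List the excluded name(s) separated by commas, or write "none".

A candidate is excluded only if no genotype consistent with his phenotype could produce a type O child with a type B mother.
Every candidate has at least one consistent genotype combination, so none can be excluded.

none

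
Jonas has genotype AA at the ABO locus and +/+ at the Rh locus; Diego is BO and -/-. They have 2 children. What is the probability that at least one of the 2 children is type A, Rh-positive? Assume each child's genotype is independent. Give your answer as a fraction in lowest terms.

ABO cross AA × BO → 1/2 A, 1/2 AB.
Rh cross +/+ × -/- → 1 Rh+; so P(type A, Rh-positive) = 1/2 × 1 = 1/2 per child.
P(none) = (1/2)^2 = 1/4; P(at least one) = 1 − 1/4 = 3/4.

3/4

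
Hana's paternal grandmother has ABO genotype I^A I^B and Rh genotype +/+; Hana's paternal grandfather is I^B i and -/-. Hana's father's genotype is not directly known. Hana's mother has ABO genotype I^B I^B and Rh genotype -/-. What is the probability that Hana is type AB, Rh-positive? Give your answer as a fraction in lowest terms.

Hana's father's ABO genotype from I^A I^B × I^B i: 1/4 I^A I^B, 1/4 I^A i, 1/4 I^B I^B, 1/4 I^B i.
Crossing each possibility with the mother I^B I^B and summing P(type AB): 1/4·1/2 + 1/4·1/2 + 1/4·0 + 1/4·0 = 1/4.
Similarly for Rh via the father's Rh distribution: P(Rh+) = 1/2.
Independent loci: 1/4 × 1/2 = 1/8.

1/8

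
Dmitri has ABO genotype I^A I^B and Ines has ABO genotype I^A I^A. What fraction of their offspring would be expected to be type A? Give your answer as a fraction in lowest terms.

1/2

ABO cross I^A I^B × I^A I^A → offspring phenotypes: 1/2 A, 1/2 AB.
So P(type A) = 1/2.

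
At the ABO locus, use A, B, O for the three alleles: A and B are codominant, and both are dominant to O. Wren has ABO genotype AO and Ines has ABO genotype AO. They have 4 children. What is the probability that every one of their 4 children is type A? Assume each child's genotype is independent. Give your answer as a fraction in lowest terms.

ABO cross AO × AO → 1/4 O, 3/4 A.
So P(type A) = 3/4 per child.
All 4 independent: (3/4)^4 = 81/256.

81/256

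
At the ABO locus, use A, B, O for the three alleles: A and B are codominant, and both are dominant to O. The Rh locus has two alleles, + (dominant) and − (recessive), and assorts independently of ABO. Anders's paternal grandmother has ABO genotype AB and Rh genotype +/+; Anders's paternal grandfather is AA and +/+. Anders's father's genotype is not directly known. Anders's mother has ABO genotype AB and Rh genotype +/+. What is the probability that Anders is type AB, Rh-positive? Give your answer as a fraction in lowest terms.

Anders's father's ABO genotype from AB × AA: 1/2 AA, 1/2 AB.
Crossing each possibility with the mother AB and summing P(type AB): 1/2·1/2 + 1/2·1/2 = 1/2.
Similarly for Rh via the father's Rh distribution: P(Rh+) = 1.
Independent loci: 1/2 × 1 = 1/2.

1/2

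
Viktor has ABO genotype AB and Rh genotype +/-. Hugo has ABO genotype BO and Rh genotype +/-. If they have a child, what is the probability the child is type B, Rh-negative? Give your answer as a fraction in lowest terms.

1/8

ABO cross AB × BO → offspring phenotypes: 1/4 A, 1/2 B, 1/4 AB.
Rh cross +/- × +/- → 3/4 Rh+, 1/4 Rh-.
Independent loci: P(type B, Rh-negative) = 1/2 × 1/4 = 1/8.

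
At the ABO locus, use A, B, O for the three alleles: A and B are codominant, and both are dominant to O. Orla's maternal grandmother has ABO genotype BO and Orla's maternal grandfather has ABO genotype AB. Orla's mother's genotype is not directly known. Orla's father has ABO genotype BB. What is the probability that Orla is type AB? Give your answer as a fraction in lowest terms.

1/4

Orla's mother's ABO genotype from BO × AB: 1/4 AB, 1/4 AO, 1/4 BB, 1/4 BO.
Crossing each possibility with the father BB and summing P(type AB): 1/4·1/2 + 1/4·1/2 + 1/4·0 + 1/4·0 = 1/4.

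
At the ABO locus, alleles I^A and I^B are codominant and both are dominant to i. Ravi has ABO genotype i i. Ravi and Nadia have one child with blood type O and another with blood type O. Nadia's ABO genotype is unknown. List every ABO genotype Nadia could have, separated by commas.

I^A i, I^B i, i i

For each candidate genotype of Nadia, check whether crossing it with i i can produce every observed child phenotype.
  I^A I^A → possible child types {A} ✗
  I^A I^B → possible child types {A, B} ✗
  I^A i → possible child types {O, A} ✓
  I^B I^B → possible child types {B} ✗
  I^B i → possible child types {O, B} ✓
  i i → possible child types {O} ✓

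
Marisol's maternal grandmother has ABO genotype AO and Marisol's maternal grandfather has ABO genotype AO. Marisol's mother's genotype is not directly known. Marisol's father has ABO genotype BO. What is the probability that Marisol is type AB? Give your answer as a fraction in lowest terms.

Marisol's mother's ABO genotype from AO × AO: 1/4 AA, 1/2 AO, 1/4 OO.
Crossing each possibility with the father BO and summing P(type AB): 1/4·1/2 + 1/2·1/4 + 1/4·0 = 1/4.

1/4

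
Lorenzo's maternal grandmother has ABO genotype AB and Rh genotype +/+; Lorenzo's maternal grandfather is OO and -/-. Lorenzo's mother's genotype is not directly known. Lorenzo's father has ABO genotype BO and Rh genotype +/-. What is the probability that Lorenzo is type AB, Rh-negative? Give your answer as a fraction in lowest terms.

1/32

Lorenzo's mother's ABO genotype from AB × OO: 1/2 AO, 1/2 BO.
Crossing each possibility with the father BO and summing P(type AB): 1/2·1/4 + 1/2·0 = 1/8.
Similarly for Rh via the mother's Rh distribution: P(Rh-) = 1/4.
Independent loci: 1/8 × 1/4 = 1/32.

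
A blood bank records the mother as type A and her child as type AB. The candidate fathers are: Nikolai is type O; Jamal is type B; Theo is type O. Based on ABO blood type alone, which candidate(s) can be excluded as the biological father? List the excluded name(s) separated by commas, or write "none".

Nikolai, Theo

A candidate is excluded only if no genotype consistent with his phenotype could produce a type AB child with a type A mother.
Nikolai (type O): no genotype consistent with that phenotype can produce a type-AB child with a type-A mother.
Theo (type O): no genotype consistent with that phenotype can produce a type-AB child with a type-A mother.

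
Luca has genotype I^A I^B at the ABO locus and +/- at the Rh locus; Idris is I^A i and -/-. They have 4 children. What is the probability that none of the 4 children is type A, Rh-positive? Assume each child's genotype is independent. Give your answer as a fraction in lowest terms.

81/256

ABO cross I^A I^B × I^A i → 1/2 A, 1/4 B, 1/4 AB.
Rh cross +/- × -/- → 1/2 Rh+, 1/2 Rh-; so P(type A, Rh-positive) = 1/2 × 1/2 = 1/4 per child.
P(not type A, Rh-positive) = 3/4 for one child; (3/4)^4 = 81/256.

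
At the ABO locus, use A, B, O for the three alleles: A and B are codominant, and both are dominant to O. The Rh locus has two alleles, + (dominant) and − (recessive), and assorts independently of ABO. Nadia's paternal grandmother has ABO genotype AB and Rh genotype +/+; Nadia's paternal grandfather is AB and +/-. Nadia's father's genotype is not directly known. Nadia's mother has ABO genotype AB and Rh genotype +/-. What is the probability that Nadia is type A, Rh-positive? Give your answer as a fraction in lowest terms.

7/32

Nadia's father's ABO genotype from AB × AB: 1/4 AA, 1/2 AB, 1/4 BB.
Crossing each possibility with the mother AB and summing P(type A): 1/4·1/2 + 1/2·1/4 + 1/4·0 = 1/4.
Similarly for Rh via the father's Rh distribution: P(Rh+) = 7/8.
Independent loci: 1/4 × 7/8 = 7/32.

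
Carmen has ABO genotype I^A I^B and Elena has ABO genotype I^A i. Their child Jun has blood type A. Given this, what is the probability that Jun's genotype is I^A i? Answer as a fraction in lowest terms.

1/2

Cross I^A I^B × I^A i → 1/4 I^A I^A, 1/4 I^A I^B, 1/4 I^A i, 1/4 I^B i.
Type-A genotypes among offspring: I^A I^A (1/4), I^A i (1/4); total 1/2.
P(I^A i | type A) = (1/4) / (1/2) = 1/2.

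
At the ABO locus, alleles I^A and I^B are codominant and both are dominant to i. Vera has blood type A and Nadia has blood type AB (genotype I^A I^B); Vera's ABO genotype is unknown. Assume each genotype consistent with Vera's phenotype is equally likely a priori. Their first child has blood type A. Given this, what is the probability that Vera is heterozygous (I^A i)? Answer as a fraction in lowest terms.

Possible genotypes: Vera ∈ {I^A I^A, I^A i}; Nadia ∈ {I^A I^B}.
Weight each parental genotype pair by prior × P(type-A child):
  I^A I^A × I^A I^B: posterior weight 1/2.
  I^A i × I^A I^B: posterior weight 1/2.
Sum the posterior weight over pairs where Vera is I^A i: 1/2.

1/2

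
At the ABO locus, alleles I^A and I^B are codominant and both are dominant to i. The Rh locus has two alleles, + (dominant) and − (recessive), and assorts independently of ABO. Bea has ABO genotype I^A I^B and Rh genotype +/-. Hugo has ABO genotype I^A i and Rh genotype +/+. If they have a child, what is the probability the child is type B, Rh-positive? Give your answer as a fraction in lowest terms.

ABO cross I^A I^B × I^A i → offspring phenotypes: 1/2 A, 1/4 B, 1/4 AB.
Rh cross +/- × +/+ → 1 Rh+.
Independent loci: P(type B, Rh-positive) = 1/4 × 1 = 1/4.

1/4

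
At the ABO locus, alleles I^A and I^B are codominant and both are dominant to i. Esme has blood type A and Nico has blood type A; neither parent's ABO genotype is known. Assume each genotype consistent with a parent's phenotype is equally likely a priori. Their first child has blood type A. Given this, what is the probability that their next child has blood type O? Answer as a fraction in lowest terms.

1/20

Possible genotypes: Esme ∈ {I^A I^A, I^A i}; Nico ∈ {I^A I^A, I^A i}.
Weight each parental genotype pair by prior × P(type-A child):
  I^A I^A × I^A I^A: posterior weight 4/15; P(next child type O) = 0.
  I^A I^A × I^A i: posterior weight 4/15; P(next child type O) = 0.
  I^A i × I^A I^A: posterior weight 4/15; P(next child type O) = 0.
  I^A i × I^A i: posterior weight 1/5; P(next child type O) = 1/4.
Weighted sum = 1/20.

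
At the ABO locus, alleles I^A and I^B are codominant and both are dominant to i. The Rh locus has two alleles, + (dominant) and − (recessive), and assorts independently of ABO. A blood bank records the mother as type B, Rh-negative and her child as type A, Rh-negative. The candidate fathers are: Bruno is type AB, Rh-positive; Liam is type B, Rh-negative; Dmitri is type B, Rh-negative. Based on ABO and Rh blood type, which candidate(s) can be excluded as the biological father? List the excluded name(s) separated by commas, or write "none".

A candidate is excluded only if no genotype consistent with his phenotype could produce a type A, Rh-negative child with a type B, Rh-negative mother.
Liam (type B, Rh-): no genotype consistent with that phenotype can produce a type-A Rh- child with a type-B mother.
Dmitri (type B, Rh-): no genotype consistent with that phenotype can produce a type-A Rh- child with a type-B mother.

Liam, Dmitri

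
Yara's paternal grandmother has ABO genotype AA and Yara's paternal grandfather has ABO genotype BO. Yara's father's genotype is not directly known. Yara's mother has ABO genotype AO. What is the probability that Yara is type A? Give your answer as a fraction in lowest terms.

Yara's father's ABO genotype from AA × BO: 1/2 AB, 1/2 AO.
Crossing each possibility with the mother AO and summing P(type A): 1/2·1/2 + 1/2·3/4 = 5/8.

5/8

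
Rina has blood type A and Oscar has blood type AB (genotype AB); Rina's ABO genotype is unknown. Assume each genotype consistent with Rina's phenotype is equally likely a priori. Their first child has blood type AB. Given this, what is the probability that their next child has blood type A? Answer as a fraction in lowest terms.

1/2

Possible genotypes: Rina ∈ {AA, AO}; Oscar ∈ {AB}.
Weight each parental genotype pair by prior × P(type-AB child):
  AA × AB: posterior weight 2/3; P(next child type A) = 1/2.
  AO × AB: posterior weight 1/3; P(next child type A) = 1/2.
Weighted sum = 1/2.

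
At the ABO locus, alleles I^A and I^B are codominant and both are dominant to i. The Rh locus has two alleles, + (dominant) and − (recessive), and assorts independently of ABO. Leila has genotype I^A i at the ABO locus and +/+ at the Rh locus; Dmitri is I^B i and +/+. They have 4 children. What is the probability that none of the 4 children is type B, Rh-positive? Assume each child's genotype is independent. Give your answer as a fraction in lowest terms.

81/256

ABO cross I^A i × I^B i → 1/4 O, 1/4 A, 1/4 B, 1/4 AB.
Rh cross +/+ × +/+ → 1 Rh+; so P(type B, Rh-positive) = 1/4 × 1 = 1/4 per child.
P(not type B, Rh-positive) = 3/4 for one child; (3/4)^4 = 81/256.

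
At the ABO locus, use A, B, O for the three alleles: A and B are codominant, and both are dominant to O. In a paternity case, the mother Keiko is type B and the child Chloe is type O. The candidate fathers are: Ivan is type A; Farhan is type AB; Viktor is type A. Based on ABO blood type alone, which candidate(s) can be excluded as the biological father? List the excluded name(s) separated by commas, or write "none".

A candidate is excluded only if no genotype consistent with his phenotype could produce a type O child with a type B mother.
Farhan (type AB): no genotype consistent with that phenotype can produce a type-O child with a type-B mother.

Farhan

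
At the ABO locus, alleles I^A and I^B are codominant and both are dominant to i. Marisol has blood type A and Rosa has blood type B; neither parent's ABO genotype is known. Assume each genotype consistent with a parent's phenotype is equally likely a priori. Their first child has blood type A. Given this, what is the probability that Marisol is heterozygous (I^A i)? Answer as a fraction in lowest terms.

1/3

Possible genotypes: Marisol ∈ {I^A I^A, I^A i}; Rosa ∈ {I^B I^B, I^B i}.
Weight each parental genotype pair by prior × P(type-A child):
  I^A I^A × I^B i: posterior weight 2/3.
  I^A i × I^B i: posterior weight 1/3.
Sum the posterior weight over pairs where Marisol is I^A i: 1/3.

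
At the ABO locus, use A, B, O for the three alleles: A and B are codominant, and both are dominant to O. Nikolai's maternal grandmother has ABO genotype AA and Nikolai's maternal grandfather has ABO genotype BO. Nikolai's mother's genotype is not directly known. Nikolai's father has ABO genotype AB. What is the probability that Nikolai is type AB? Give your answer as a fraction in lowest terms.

Nikolai's mother's ABO genotype from AA × BO: 1/2 AB, 1/2 AO.
Crossing each possibility with the father AB and summing P(type AB): 1/2·1/2 + 1/2·1/4 = 3/8.

3/8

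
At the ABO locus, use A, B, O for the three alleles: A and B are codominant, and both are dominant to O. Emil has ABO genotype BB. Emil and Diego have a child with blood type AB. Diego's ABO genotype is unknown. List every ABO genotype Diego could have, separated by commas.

For each candidate genotype of Diego, check whether crossing it with BB can produce every observed child phenotype.
  AA → possible child types {AB} ✓
  AB → possible child types {B, AB} ✓
  AO → possible child types {B, AB} ✓
  BB → possible child types {B} ✗
  BO → possible child types {B} ✗
  OO → possible child types {B} ✗

AA, AB, AO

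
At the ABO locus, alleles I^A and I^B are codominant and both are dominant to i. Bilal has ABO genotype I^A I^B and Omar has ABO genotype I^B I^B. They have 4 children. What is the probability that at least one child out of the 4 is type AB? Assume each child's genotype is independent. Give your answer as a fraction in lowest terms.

15/16

ABO cross I^A I^B × I^B I^B → 1/2 B, 1/2 AB.
So P(type AB) = 1/2 per child.
P(none) = (1/2)^4 = 1/16; P(at least one) = 1 − 1/16 = 15/16.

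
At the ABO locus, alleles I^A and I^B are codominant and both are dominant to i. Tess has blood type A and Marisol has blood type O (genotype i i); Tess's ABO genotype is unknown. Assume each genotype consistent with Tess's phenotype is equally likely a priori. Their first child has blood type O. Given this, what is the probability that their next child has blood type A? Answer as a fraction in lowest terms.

1/2

Possible genotypes: Tess ∈ {I^A I^A, I^A i}; Marisol ∈ {i i}.
Weight each parental genotype pair by prior × P(type-O child):
  I^A i × i i: posterior weight 1; P(next child type A) = 1/2.
Weighted sum = 1/2.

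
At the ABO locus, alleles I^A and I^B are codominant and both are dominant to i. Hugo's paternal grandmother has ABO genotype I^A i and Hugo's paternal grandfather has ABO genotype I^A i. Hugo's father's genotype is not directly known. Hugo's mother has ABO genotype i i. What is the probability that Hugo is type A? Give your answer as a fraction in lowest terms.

1/2

Hugo's father's ABO genotype from I^A i × I^A i: 1/4 I^A I^A, 1/2 I^A i, 1/4 i i.
Crossing each possibility with the mother i i and summing P(type A): 1/4·1 + 1/2·1/2 + 1/4·0 = 1/2.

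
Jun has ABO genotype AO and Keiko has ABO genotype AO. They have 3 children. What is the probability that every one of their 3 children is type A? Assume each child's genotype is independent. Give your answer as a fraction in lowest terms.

27/64

ABO cross AO × AO → 1/4 O, 3/4 A.
So P(type A) = 3/4 per child.
All 3 independent: (3/4)^3 = 27/64.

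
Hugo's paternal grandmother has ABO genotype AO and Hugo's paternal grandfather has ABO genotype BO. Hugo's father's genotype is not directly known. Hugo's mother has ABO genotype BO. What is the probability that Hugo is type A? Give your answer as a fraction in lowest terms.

1/8

Hugo's father's ABO genotype from AO × BO: 1/4 AB, 1/4 AO, 1/4 BO, 1/4 OO.
Crossing each possibility with the mother BO and summing P(type A): 1/4·1/4 + 1/4·1/4 + 1/4·0 + 1/4·0 = 1/8.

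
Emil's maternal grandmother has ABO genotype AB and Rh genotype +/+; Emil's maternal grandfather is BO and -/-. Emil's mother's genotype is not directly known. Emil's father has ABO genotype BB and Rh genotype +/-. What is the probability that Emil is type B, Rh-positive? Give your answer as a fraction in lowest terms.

9/16

Emil's mother's ABO genotype from AB × BO: 1/4 AB, 1/4 AO, 1/4 BB, 1/4 BO.
Crossing each possibility with the father BB and summing P(type B): 1/4·1/2 + 1/4·1/2 + 1/4·1 + 1/4·1 = 3/4.
Similarly for Rh via the mother's Rh distribution: P(Rh+) = 3/4.
Independent loci: 3/4 × 3/4 = 9/16.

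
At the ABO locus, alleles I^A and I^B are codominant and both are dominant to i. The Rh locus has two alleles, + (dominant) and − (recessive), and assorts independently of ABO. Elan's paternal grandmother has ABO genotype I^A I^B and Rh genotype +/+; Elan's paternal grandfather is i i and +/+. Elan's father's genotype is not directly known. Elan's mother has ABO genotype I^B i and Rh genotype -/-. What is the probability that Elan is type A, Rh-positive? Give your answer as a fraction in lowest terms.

Elan's father's ABO genotype from I^A I^B × i i: 1/2 I^A i, 1/2 I^B i.
Crossing each possibility with the mother I^B i and summing P(type A): 1/2·1/4 + 1/2·0 = 1/8.
Similarly for Rh via the father's Rh distribution: P(Rh+) = 1.
Independent loci: 1/8 × 1 = 1/8.

1/8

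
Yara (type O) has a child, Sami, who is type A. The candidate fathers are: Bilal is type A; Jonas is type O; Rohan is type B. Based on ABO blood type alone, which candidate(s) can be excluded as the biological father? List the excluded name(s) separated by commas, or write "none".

Jonas, Rohan

A candidate is excluded only if no genotype consistent with his phenotype could produce a type A child with a type O mother.
Jonas (type O): no genotype consistent with that phenotype can produce a type-A child with a type-O mother.
Rohan (type B): no genotype consistent with that phenotype can produce a type-A child with a type-O mother.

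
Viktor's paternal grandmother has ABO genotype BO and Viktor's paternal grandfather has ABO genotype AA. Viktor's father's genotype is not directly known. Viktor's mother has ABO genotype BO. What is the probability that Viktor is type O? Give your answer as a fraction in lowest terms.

Viktor's father's ABO genotype from BO × AA: 1/2 AB, 1/2 AO.
Crossing each possibility with the mother BO and summing P(type O): 1/2·0 + 1/2·1/4 = 1/8.

1/8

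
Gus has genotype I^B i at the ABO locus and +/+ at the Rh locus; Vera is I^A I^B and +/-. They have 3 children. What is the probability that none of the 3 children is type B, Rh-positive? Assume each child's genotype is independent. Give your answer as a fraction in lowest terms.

ABO cross I^B i × I^A I^B → 1/4 A, 1/2 B, 1/4 AB.
Rh cross +/+ × +/- → 1 Rh+; so P(type B, Rh-positive) = 1/2 × 1 = 1/2 per child.
P(not type B, Rh-positive) = 1/2 for one child; (1/2)^3 = 1/8.

1/8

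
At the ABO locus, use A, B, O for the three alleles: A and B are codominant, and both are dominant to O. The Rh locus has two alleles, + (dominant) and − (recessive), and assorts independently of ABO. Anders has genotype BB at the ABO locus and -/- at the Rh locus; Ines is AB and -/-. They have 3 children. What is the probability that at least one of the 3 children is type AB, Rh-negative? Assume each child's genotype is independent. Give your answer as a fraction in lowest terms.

7/8

ABO cross BB × AB → 1/2 B, 1/2 AB.
Rh cross -/- × -/- → 1 Rh-; so P(type AB, Rh-negative) = 1/2 × 1 = 1/2 per child.
P(none) = (1/2)^3 = 1/8; P(at least one) = 1 − 1/8 = 7/8.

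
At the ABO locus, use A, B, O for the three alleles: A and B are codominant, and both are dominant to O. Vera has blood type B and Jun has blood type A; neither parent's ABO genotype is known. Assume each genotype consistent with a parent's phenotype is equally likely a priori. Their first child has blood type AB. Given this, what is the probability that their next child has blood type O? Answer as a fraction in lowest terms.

1/36

Possible genotypes: Vera ∈ {BB, BO}; Jun ∈ {AA, AO}.
Weight each parental genotype pair by prior × P(type-AB child):
  BB × AA: posterior weight 4/9; P(next child type O) = 0.
  BB × AO: posterior weight 2/9; P(next child type O) = 0.
  BO × AA: posterior weight 2/9; P(next child type O) = 0.
  BO × AO: posterior weight 1/9; P(next child type O) = 1/4.
Weighted sum = 1/36.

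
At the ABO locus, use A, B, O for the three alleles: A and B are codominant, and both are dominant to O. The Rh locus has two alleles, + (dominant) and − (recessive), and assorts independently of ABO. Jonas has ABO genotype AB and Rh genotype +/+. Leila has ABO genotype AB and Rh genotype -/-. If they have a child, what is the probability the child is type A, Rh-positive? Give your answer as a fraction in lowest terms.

1/4

ABO cross AB × AB → offspring phenotypes: 1/4 A, 1/4 B, 1/2 AB.
Rh cross +/+ × -/- → 1 Rh+.
Independent loci: P(type A, Rh-positive) = 1/4 × 1 = 1/4.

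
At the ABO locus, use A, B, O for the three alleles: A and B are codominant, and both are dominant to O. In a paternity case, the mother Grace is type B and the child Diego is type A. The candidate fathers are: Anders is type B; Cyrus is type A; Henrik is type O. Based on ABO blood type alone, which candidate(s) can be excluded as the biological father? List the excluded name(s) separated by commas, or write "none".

A candidate is excluded only if no genotype consistent with his phenotype could produce a type A child with a type B mother.
Anders (type B): no genotype consistent with that phenotype can produce a type-A child with a type-B mother.
Henrik (type O): no genotype consistent with that phenotype can produce a type-A child with a type-B mother.

Anders, Henrik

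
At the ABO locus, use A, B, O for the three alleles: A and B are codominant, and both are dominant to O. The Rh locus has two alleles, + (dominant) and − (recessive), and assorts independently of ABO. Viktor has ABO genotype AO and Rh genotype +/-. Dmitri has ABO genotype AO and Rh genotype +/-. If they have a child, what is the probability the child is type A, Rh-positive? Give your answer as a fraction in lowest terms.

ABO cross AO × AO → offspring phenotypes: 1/4 O, 3/4 A.
Rh cross +/- × +/- → 3/4 Rh+, 1/4 Rh-.
Independent loci: P(type A, Rh-positive) = 3/4 × 3/4 = 9/16.

9/16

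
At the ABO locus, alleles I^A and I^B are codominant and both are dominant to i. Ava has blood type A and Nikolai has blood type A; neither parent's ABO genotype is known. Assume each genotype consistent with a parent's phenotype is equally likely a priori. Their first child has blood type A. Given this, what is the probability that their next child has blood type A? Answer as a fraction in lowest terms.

19/20

Possible genotypes: Ava ∈ {I^A I^A, I^A i}; Nikolai ∈ {I^A I^A, I^A i}.
Weight each parental genotype pair by prior × P(type-A child):
  I^A I^A × I^A I^A: posterior weight 4/15; P(next child type A) = 1.
  I^A I^A × I^A i: posterior weight 4/15; P(next child type A) = 1.
  I^A i × I^A I^A: posterior weight 4/15; P(next child type A) = 1.
  I^A i × I^A i: posterior weight 1/5; P(next child type A) = 3/4.
Weighted sum = 19/20.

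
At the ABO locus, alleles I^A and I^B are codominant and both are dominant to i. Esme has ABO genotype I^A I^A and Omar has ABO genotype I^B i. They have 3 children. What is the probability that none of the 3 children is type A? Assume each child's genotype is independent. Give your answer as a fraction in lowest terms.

ABO cross I^A I^A × I^B i → 1/2 A, 1/2 AB.
So P(type A) = 1/2 per child.
P(not type A) = 1/2 for one child; (1/2)^3 = 1/8.

1/8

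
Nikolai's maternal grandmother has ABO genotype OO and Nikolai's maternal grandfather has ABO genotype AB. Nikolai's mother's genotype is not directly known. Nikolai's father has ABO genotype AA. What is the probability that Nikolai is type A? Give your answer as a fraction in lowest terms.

3/4

Nikolai's mother's ABO genotype from OO × AB: 1/2 AO, 1/2 BO.
Crossing each possibility with the father AA and summing P(type A): 1/2·1 + 1/2·1/2 = 3/4.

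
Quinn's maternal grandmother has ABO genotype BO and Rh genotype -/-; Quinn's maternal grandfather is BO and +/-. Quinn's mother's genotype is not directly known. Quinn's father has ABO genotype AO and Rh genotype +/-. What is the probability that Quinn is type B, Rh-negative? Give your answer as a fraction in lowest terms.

Quinn's mother's ABO genotype from BO × BO: 1/4 BB, 1/2 BO, 1/4 OO.
Crossing each possibility with the father AO and summing P(type B): 1/4·1/2 + 1/2·1/4 + 1/4·0 = 1/4.
Similarly for Rh via the mother's Rh distribution: P(Rh-) = 3/8.
Independent loci: 1/4 × 3/8 = 3/32.

3/32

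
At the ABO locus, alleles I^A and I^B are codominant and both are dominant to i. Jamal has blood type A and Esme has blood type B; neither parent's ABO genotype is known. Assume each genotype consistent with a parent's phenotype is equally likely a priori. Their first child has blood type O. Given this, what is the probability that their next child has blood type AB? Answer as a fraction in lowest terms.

Possible genotypes: Jamal ∈ {I^A I^A, I^A i}; Esme ∈ {I^B I^B, I^B i}.
Weight each parental genotype pair by prior × P(type-O child):
  I^A i × I^B i: posterior weight 1; P(next child type AB) = 1/4.
Weighted sum = 1/4.

1/4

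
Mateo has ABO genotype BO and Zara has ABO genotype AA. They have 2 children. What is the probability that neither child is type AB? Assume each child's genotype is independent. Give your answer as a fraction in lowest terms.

1/4

ABO cross BO × AA → 1/2 A, 1/2 AB.
So P(type AB) = 1/2 per child.
P(not type AB) = 1/2 for one child; (1/2)^2 = 1/4.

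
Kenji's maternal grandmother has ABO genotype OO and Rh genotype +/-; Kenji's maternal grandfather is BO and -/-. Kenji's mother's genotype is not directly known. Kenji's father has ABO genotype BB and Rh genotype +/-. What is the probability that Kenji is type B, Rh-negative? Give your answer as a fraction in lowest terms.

3/8

Kenji's mother's ABO genotype from OO × BO: 1/2 BO, 1/2 OO.
Crossing each possibility with the father BB and summing P(type B): 1/2·1 + 1/2·1 = 1.
Similarly for Rh via the mother's Rh distribution: P(Rh-) = 3/8.
Independent loci: 1 × 3/8 = 3/8.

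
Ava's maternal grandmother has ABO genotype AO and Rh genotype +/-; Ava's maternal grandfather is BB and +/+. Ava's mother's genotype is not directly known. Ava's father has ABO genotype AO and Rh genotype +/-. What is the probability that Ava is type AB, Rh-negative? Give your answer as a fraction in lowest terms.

1/32

Ava's mother's ABO genotype from AO × BB: 1/2 AB, 1/2 BO.
Crossing each possibility with the father AO and summing P(type AB): 1/2·1/4 + 1/2·1/4 = 1/4.
Similarly for Rh via the mother's Rh distribution: P(Rh-) = 1/8.
Independent loci: 1/4 × 1/8 = 1/32.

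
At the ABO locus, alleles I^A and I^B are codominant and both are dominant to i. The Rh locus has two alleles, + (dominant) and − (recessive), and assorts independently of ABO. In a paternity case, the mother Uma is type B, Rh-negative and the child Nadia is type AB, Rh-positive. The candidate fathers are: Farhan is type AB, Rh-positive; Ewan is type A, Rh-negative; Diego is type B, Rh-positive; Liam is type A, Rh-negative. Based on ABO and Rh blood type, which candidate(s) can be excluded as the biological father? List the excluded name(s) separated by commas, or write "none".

A candidate is excluded only if no genotype consistent with his phenotype could produce a type AB, Rh-positive child with a type B, Rh-negative mother.
Ewan (type A, Rh-): no genotype consistent with that phenotype can produce a type-AB Rh+ child with a type-B mother.
Diego (type B, Rh+): no genotype consistent with that phenotype can produce a type-AB Rh+ child with a type-B mother.
Liam (type A, Rh-): no genotype consistent with that phenotype can produce a type-AB Rh+ child with a type-B mother.

Ewan, Diego, Liam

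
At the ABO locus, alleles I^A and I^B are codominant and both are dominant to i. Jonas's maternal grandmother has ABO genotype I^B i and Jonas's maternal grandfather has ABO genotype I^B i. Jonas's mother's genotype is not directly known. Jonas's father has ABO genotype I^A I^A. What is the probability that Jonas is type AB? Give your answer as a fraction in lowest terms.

1/2

Jonas's mother's ABO genotype from I^B i × I^B i: 1/4 I^B I^B, 1/2 I^B i, 1/4 i i.
Crossing each possibility with the father I^A I^A and summing P(type AB): 1/4·1 + 1/2·1/2 + 1/4·0 = 1/2.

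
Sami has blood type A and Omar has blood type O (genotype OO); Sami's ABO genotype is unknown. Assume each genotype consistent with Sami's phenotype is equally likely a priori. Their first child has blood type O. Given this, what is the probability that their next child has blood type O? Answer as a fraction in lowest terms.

1/2

Possible genotypes: Sami ∈ {AA, AO}; Omar ∈ {OO}.
Weight each parental genotype pair by prior × P(type-O child):
  AO × OO: posterior weight 1; P(next child type O) = 1/2.
Weighted sum = 1/2.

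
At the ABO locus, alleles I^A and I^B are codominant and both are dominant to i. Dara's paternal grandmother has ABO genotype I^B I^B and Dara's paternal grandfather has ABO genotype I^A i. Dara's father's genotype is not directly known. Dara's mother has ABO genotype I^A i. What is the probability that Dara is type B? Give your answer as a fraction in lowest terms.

1/4

Dara's father's ABO genotype from I^B I^B × I^A i: 1/2 I^A I^B, 1/2 I^B i.
Crossing each possibility with the mother I^A i and summing P(type B): 1/2·1/4 + 1/2·1/4 = 1/4.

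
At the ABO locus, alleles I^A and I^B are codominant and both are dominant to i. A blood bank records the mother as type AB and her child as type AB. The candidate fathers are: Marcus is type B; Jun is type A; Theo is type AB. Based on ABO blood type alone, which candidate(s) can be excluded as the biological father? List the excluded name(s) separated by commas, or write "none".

A candidate is excluded only if no genotype consistent with his phenotype could produce a type AB child with a type AB mother.
Every candidate has at least one consistent genotype combination, so none can be excluded.

none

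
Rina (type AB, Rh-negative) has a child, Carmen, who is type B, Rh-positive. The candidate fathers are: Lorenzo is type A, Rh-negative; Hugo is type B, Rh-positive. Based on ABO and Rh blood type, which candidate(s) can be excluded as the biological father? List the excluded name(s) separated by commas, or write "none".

Lorenzo

A candidate is excluded only if no genotype consistent with his phenotype could produce a type B, Rh-positive child with a type AB, Rh-negative mother.
Lorenzo (type A, Rh-): no genotype consistent with that phenotype can produce a type-B Rh+ child with a type-AB mother.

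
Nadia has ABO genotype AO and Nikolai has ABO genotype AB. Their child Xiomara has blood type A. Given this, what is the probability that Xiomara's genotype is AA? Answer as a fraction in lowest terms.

Cross AO × AB → 1/4 AA, 1/4 AB, 1/4 AO, 1/4 BO.
Type-A genotypes among offspring: AA (1/4), AO (1/4); total 1/2.
P(AA | type A) = (1/4) / (1/2) = 1/2.

1/2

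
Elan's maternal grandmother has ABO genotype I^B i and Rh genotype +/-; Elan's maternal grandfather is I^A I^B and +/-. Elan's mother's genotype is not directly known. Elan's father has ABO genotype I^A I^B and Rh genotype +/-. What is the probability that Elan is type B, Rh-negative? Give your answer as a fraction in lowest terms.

Elan's mother's ABO genotype from I^B i × I^A I^B: 1/4 I^A I^B, 1/4 I^A i, 1/4 I^B I^B, 1/4 I^B i.
Crossing each possibility with the father I^A I^B and summing P(type B): 1/4·1/4 + 1/4·1/4 + 1/4·1/2 + 1/4·1/2 = 3/8.
Similarly for Rh via the mother's Rh distribution: P(Rh-) = 1/4.
Independent loci: 3/8 × 1/4 = 3/32.

3/32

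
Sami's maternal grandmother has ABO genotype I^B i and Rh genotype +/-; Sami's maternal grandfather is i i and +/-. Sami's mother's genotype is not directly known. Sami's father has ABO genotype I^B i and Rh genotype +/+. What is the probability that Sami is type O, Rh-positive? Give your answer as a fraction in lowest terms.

Sami's mother's ABO genotype from I^B i × i i: 1/2 I^B i, 1/2 i i.
Crossing each possibility with the father I^B i and summing P(type O): 1/2·1/4 + 1/2·1/2 = 3/8.
Similarly for Rh via the mother's Rh distribution: P(Rh+) = 1.
Independent loci: 3/8 × 1 = 3/8.

3/8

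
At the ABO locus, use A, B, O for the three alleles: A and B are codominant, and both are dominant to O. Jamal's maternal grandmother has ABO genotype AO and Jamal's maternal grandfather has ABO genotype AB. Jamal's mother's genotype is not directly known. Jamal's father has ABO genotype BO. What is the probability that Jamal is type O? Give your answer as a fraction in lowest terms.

1/8

Jamal's mother's ABO genotype from AO × AB: 1/4 AA, 1/4 AB, 1/4 AO, 1/4 BO.
Crossing each possibility with the father BO and summing P(type O): 1/4·0 + 1/4·0 + 1/4·1/4 + 1/4·1/4 = 1/8.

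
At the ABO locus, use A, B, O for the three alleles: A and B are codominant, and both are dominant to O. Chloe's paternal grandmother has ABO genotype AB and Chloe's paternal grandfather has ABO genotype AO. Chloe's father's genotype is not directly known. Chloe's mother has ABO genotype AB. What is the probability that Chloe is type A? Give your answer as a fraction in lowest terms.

Chloe's father's ABO genotype from AB × AO: 1/4 AA, 1/4 AB, 1/4 AO, 1/4 BO.
Crossing each possibility with the mother AB and summing P(type A): 1/4·1/2 + 1/4·1/4 + 1/4·1/2 + 1/4·1/4 = 3/8.

3/8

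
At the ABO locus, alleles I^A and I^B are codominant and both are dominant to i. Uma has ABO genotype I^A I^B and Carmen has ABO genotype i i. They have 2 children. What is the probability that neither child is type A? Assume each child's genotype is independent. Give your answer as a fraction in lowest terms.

1/4

ABO cross I^A I^B × i i → 1/2 A, 1/2 B.
So P(type A) = 1/2 per child.
P(not type A) = 1/2 for one child; (1/2)^2 = 1/4.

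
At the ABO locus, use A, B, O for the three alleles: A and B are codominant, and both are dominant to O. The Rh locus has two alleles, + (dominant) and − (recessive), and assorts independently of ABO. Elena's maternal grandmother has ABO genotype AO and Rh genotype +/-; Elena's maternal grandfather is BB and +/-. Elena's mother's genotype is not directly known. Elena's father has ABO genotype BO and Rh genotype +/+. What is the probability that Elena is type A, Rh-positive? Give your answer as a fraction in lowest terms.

Elena's mother's ABO genotype from AO × BB: 1/2 AB, 1/2 BO.
Crossing each possibility with the father BO and summing P(type A): 1/2·1/4 + 1/2·0 = 1/8.
Similarly for Rh via the mother's Rh distribution: P(Rh+) = 1.
Independent loci: 1/8 × 1 = 1/8.

1/8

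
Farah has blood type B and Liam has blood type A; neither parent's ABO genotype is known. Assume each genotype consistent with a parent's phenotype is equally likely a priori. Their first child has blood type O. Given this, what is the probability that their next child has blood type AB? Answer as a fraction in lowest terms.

1/4

Possible genotypes: Farah ∈ {BB, BO}; Liam ∈ {AA, AO}.
Weight each parental genotype pair by prior × P(type-O child):
  BO × AO: posterior weight 1; P(next child type AB) = 1/4.
Weighted sum = 1/4.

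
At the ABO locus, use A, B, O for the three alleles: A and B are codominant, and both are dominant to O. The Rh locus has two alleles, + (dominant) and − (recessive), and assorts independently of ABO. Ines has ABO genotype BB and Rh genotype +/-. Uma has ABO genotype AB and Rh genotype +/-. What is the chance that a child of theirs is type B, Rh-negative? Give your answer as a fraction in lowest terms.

ABO cross BB × AB → offspring phenotypes: 1/2 B, 1/2 AB.
Rh cross +/- × +/- → 3/4 Rh+, 1/4 Rh-.
Independent loci: P(type B, Rh-negative) = 1/2 × 1/4 = 1/8.

1/8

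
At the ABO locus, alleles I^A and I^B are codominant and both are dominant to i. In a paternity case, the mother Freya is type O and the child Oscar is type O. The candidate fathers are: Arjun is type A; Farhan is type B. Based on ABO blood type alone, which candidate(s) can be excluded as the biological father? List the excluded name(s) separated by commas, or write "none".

none

A candidate is excluded only if no genotype consistent with his phenotype could produce a type O child with a type O mother.
Every candidate has at least one consistent genotype combination, so none can be excluded.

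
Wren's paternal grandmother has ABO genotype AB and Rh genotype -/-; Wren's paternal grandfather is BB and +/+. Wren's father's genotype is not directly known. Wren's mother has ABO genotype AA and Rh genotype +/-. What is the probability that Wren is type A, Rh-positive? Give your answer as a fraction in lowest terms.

3/16

Wren's father's ABO genotype from AB × BB: 1/2 AB, 1/2 BB.
Crossing each possibility with the mother AA and summing P(type A): 1/2·1/2 + 1/2·0 = 1/4.
Similarly for Rh via the father's Rh distribution: P(Rh+) = 3/4.
Independent loci: 1/4 × 3/4 = 3/16.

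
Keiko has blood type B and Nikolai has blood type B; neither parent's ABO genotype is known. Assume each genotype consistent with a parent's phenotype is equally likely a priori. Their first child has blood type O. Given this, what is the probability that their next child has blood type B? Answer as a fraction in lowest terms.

3/4

Possible genotypes: Keiko ∈ {BB, BO}; Nikolai ∈ {BB, BO}.
Weight each parental genotype pair by prior × P(type-O child):
  BO × BO: posterior weight 1; P(next child type B) = 3/4.
Weighted sum = 3/4.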